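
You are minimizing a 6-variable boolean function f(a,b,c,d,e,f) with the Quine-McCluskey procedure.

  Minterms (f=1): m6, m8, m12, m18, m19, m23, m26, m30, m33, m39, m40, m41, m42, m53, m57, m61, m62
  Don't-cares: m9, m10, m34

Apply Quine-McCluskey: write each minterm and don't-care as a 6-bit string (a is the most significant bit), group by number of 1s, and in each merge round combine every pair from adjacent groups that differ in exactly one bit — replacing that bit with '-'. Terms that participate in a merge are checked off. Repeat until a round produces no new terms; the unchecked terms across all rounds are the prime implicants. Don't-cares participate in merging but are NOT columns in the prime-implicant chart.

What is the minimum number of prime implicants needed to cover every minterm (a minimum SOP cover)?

10

size-2^0 implicants → 000110  001000(✓)  001001(✓)  001010(✓)  001100(✓)  010010(✓)  010011(✓)  010111(✓)  011010(✓)  011110(✓)  100001(✓)  100010(✓)  100111  101000(✓)  101001(✓)  101010(✓)  110101(✓)  111001(✓)  111101(✓)  111110(✓)
size-2^1 implicants → -01000(✓)  -01001(✓)  -01010(✓)  -11110  0-1010  001-00  0010-0(✓)  00100-(✓)  01-010  010-11  01001-  011-10  1-1001  10-001  10-010  1010-0(✓)  10100-(✓)  11-101  111-01
size-2^2 implicants → -010-0  -0100-
Unchecked terms (primes): -010-0, -0100-, -11110, 0-1010, 000110, 001-00, 01-010, 010-11, 01001-, 011-10, 1-1001, 10-001, 10-010, 100111, 11-101, 111-01
Minterm coverage:
  m6 ⊆ 000110 [E]
  m8 ⊆ -010-0,-0100-,001-00
  m12 ⊆ 001-00 [E]
  m18 ⊆ 01-010,01001-
  m19 ⊆ 010-11,01001-
  m23 ⊆ 010-11 [E]
  m26 ⊆ 0-1010,01-010,011-10
  m30 ⊆ -11110,011-10
  m33 ⊆ 10-001 [E]
  m39 ⊆ 100111 [E]
  m40 ⊆ -010-0,-0100-
  m41 ⊆ -0100-,1-1001,10-001
  m42 ⊆ -010-0,10-010
  m53 ⊆ 11-101 [E]
  m57 ⊆ 1-1001,111-01
  m61 ⊆ 11-101,111-01
  m62 ⊆ -11110 [E]
E = {-11110, 000110, 001-00, 010-11, 10-001, 100111, 11-101}
Petrick residual → -010-0, 01-010, 1-1001
Cover = b'cd'f' + bcdef' + a'b'c'def' + a'b'ce'f' + a'bd'ef' + a'bc'ef + acd'e'f + ab'd'e'f + ab'c'def + abde'f  |cover|=10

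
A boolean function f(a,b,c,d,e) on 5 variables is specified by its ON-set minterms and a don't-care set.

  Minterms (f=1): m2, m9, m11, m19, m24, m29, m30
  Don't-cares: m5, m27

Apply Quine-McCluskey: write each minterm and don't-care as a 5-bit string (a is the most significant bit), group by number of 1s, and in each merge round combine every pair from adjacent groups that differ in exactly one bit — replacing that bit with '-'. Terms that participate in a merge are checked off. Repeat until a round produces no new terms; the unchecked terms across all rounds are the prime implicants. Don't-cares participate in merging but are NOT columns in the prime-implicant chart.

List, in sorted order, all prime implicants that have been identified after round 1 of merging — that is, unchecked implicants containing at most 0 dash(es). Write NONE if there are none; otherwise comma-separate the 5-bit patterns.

00010, 00101, 11000, 11101, 11110

size-2^0 implicants → 00010  00101  01001(✓)  01011(✓)  10011(✓)  11000  11011(✓)  11101  11110
size-2^1 implicants → -1011  010-1  1-011
Unchecked terms (primes): -1011, 00010, 00101, 010-1, 1-011, 11000, 11101, 11110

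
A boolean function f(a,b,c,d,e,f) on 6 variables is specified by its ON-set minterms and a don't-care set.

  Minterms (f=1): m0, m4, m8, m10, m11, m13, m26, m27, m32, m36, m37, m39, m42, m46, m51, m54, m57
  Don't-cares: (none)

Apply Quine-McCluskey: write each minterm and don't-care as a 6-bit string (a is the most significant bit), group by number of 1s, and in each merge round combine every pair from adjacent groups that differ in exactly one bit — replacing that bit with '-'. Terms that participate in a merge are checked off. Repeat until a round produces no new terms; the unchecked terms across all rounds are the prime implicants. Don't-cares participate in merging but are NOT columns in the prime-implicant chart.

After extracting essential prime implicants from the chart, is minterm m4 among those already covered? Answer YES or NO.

YES

[col 0] 000000*, 000100*, 001000*, 001010*, 001011*, 001101, 011010*, 011011*, 100000*, 100100*, 100101*, 100111*, 101010*, 101110*, 110011, 110110, 111001
[col 1] -00000*, -00100*, -01010, 0-1010*, 0-1011*, 00-000, 000-00*, 0010-0, 00101-*, 01101-*, 100-00*, 1001-1, 10010-, 101-10
[col 2] -00-00, 0-101-
Prime implicants: -00-00, -01010, 0-101-, 00-000, 0010-0, 001101, 1001-1, 10010-, 101-10, 110011, 110110, 111001
PI chart (minterm → PIs covering it):
  0 | -00-00,00-000
  4 | -00-00  (sole → essential)
  8 | 00-000,0010-0
  10 | -01010,0-101-,0010-0
  11 | 0-101-  (sole → essential)
  13 | 001101  (sole → essential)
  26 | 0-101-  (sole → essential)
  27 | 0-101-  (sole → essential)
  32 | -00-00  (sole → essential)
  36 | -00-00,10010-
  37 | 1001-1,10010-
  39 | 1001-1  (sole → essential)
  42 | -01010,101-10
  46 | 101-10  (sole → essential)
  51 | 110011  (sole → essential)
  54 | 110110  (sole → essential)
  57 | 111001  (sole → essential)
Essential prime implicants: -00-00, 0-101-, 001101, 1001-1, 101-10, 110011, 110110, 111001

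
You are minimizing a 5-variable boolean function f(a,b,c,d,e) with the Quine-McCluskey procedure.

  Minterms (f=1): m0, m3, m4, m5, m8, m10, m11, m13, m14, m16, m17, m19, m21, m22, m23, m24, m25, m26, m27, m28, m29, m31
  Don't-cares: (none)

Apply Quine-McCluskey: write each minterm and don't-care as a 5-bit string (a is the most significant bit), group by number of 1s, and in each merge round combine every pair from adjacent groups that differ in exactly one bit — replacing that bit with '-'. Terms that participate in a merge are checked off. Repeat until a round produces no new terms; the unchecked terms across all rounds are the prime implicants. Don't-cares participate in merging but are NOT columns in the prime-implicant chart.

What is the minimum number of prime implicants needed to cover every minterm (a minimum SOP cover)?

size-2^0 implicants → 00000(✓)  00011(✓)  00100(✓)  00101(✓)  01000(✓)  01010(✓)  01011(✓)  01101(✓)  01110(✓)  10000(✓)  10001(✓)  10011(✓)  10101(✓)  10110(✓)  10111(✓)  11000(✓)  11001(✓)  11010(✓)  11011(✓)  11100(✓)  11101(✓)  11111(✓)
size-2^1 implicants → -0000(✓)  -0011(✓)  -0101(✓)  -1000(✓)  -1010(✓)  -1011(✓)  -1101(✓)  0-000(✓)  0-011(✓)  0-101(✓)  00-00  0010-  01-10  010-0(✓)  0101-(✓)  1-000(✓)  1-001(✓)  1-011(✓)  1-101(✓)  1-111(✓)  10-01(✓)  10-11(✓)  100-1(✓)  1000-(✓)  101-1(✓)  1011-  11-00(✓)  11-01(✓)  11-11(✓)  110-0(✓)  110-1(✓)  1100-(✓)  1101-(✓)  111-1(✓)  1110-(✓)
size-2^2 implicants → --000  --011  --101  -10-0  -101-  1--01(✓)  1--11(✓)  1-0-1(✓)  1-00-  1-1-1(✓)  10--1(✓)  11--1(✓)  11-0-  110--
size-2^3 implicants → 1---1
Unchecked terms (primes): --000, --011, --101, -10-0, -101-, 00-00, 0010-, 01-10, 1---1, 1-00-, 1011-, 11-0-, 110--
Minterm coverage:
  m0 ⊆ --000,00-00
  m3 ⊆ --011 [E]
  m4 ⊆ 00-00,0010-
  m5 ⊆ --101,0010-
  m8 ⊆ --000,-10-0
  m10 ⊆ -10-0,-101-,01-10
  m11 ⊆ --011,-101-
  m13 ⊆ --101 [E]
  m14 ⊆ 01-10 [E]
  m16 ⊆ --000,1-00-
  m17 ⊆ 1---1,1-00-
  m19 ⊆ --011,1---1
  m21 ⊆ --101,1---1
  m22 ⊆ 1011- [E]
  m23 ⊆ 1---1,1011-
  m24 ⊆ --000,-10-0,1-00-,11-0-,110--
  m25 ⊆ 1---1,1-00-,11-0-,110--
  m26 ⊆ -10-0,-101-,110--
  m27 ⊆ --011,-101-,1---1,110--
  m28 ⊆ 11-0- [E]
  m29 ⊆ --101,1---1,11-0-
  m31 ⊆ 1---1 [E]
E = {--011, --101, 01-10, 1---1, 1011-, 11-0-}
Petrick residual → --000, -10-0, 00-00
Cover = c'd'e' + c'de + cd'e + bc'e' + a'b'd'e' + a'bde' + ae + ab'cd + abd'  |cover|=9

9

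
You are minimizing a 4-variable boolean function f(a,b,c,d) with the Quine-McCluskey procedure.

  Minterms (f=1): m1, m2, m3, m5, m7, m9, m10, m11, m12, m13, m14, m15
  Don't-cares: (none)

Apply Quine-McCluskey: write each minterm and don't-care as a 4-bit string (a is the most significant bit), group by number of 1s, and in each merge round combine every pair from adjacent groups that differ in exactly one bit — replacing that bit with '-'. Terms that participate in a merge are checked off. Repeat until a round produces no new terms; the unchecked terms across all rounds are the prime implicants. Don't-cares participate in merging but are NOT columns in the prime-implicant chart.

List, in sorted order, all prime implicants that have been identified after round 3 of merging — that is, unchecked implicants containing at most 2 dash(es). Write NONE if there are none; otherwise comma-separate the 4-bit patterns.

-01-, 1-1-, 11--

Round 0: 0001✓ 0010✓ 0011✓ 0101✓ 0111✓ 1001✓ 1010✓ 1011✓ 1100✓ 1101✓ 1110✓ 1111✓
Round 1: -001✓ -010✓ -011✓ -101✓ -111✓ 0-01✓ 0-11✓ 00-1✓ 001-✓ 01-1✓ 1-01✓ 1-10✓ 1-11✓ 10-1✓ 101-✓ 11-0✓ 11-1✓ 110-✓ 111-✓
Round 2: --01✓ --11✓ -0-1✓ -01- -1-1✓ 0--1✓ 1--1✓ 1-1- 11--
Round 3: ---1
PIs = {---1, -01-, 1-1-, 11--}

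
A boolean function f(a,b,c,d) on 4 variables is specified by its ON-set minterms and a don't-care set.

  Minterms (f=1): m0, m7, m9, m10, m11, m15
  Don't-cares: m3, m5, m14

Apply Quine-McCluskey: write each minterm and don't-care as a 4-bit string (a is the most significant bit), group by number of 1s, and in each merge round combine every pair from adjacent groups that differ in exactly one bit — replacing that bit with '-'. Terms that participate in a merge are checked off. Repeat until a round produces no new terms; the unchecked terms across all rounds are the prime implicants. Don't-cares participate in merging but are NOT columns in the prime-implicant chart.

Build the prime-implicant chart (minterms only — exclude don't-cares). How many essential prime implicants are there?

3

size-2^0 implicants → 0000  0011(✓)  0101(✓)  0111(✓)  1001(✓)  1010(✓)  1011(✓)  1110(✓)  1111(✓)
size-2^1 implicants → -011(✓)  -111(✓)  0-11(✓)  01-1  1-10(✓)  1-11(✓)  10-1  101-(✓)  111-(✓)
size-2^2 implicants → --11  1-1-
Unchecked terms (primes): --11, 0000, 01-1, 1-1-, 10-1
Minterm coverage:
  m0 ⊆ 0000 [E]
  m7 ⊆ --11,01-1
  m9 ⊆ 10-1 [E]
  m10 ⊆ 1-1- [E]
  m11 ⊆ --11,1-1-,10-1
  m15 ⊆ --11,1-1-
E = {0000, 1-1-, 10-1}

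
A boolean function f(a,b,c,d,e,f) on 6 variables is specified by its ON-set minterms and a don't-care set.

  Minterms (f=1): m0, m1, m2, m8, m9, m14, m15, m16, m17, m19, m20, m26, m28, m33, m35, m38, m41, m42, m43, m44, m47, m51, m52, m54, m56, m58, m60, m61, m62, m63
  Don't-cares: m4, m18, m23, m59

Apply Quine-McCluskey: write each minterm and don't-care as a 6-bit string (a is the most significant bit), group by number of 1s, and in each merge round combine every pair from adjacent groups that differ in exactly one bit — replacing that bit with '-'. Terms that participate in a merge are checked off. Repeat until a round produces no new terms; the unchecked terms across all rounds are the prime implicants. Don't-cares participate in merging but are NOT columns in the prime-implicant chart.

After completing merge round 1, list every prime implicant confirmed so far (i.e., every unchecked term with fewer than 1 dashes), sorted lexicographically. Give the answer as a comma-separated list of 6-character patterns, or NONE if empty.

NONE

Round 0: 000000✓ 000001✓ 000010✓ 000100✓ 001000✓ 001001✓ 001110✓ 001111✓ 010000✓ 010001✓ 010010✓ 010011✓ 010100✓ 010111✓ 011010✓ 011100✓ 100001✓ 100011✓ 100110✓ 101001✓ 101010✓ 101011✓ 101100✓ 101111✓ 110011✓ 110100✓ 110110✓ 111000✓ 111010✓ 111011✓ 111100✓ 111101✓ 111110✓ 111111✓
Round 1: -00001✓ -01001✓ -01111 -10011 -10100✓ -11010 -11100✓ 0-0000✓ 0-0001✓ 0-0010✓ 0-0100✓ 00-000✓ 00-001✓ 000-00✓ 0000-0✓ 00000-✓ 00100-✓ 00111- 01-010 01-100✓ 010-00✓ 010-11 0100-0✓ 0100-1✓ 01000-✓ 01001-✓ 1-0011✓ 1-0110 1-1010✓ 1-1011✓ 1-1100 1-1111✓ 10-001✓ 10-011✓ 1000-1✓ 101-11✓ 1010-1✓ 10101-✓ 11-011✓ 11-100✓ 11-110✓ 1101-0✓ 111-00✓ 111-10✓ 111-11✓ 1110-0✓ 11101-✓ 1111-0✓ 1111-1✓ 11110-✓ 11111-✓
Round 2: -0-001 -1-100 0-0-00 0-00-0 0-000- 00-00- 0100-- 1--011 1-1-11 1-101- 10-0-1 11-1-0 111--0 111-1- 1111--
PIs = {-0-001, -01111, -1-100, -10011, -11010, 0-0-00, 0-00-0, 0-000-, 00-00-, 00111-, 01-010, 010-11, 0100--, 1--011, 1-0110, 1-1-11, 1-101-, 1-1100, 10-0-1, 11-1-0, 111--0, 111-1-, 1111--}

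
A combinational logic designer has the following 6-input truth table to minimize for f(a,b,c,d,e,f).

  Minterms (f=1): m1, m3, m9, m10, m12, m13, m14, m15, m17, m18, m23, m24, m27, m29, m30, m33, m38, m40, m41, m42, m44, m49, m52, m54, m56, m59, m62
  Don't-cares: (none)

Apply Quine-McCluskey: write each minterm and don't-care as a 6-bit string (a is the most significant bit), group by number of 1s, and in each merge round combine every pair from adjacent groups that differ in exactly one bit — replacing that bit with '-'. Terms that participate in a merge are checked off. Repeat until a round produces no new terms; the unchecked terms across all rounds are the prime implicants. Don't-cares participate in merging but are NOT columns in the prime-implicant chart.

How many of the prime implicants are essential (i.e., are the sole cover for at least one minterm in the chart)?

Round 0: 000001✓ 000011✓ 001001✓ 001010✓ 001100✓ 001101✓ 001110✓ 001111✓ 010001✓ 010010 010111 011000✓ 011011✓ 011101✓ 011110✓ 100001✓ 100110✓ 101000✓ 101001✓ 101010✓ 101100✓ 110001✓ 110100✓ 110110✓ 111000✓ 111011✓ 111110✓
Round 1: -00001✓ -01001✓ -01010 -01100 -10001✓ -11000 -11011 -11110 0-0001✓ 0-1101 0-1110 00-001✓ 0000-1 001-01 001-10 0011-0✓ 0011-1✓ 00110-✓ 00111-✓ 1-0001✓ 1-0110 1-1000 10-001✓ 101-00 1010-0 10100- 11-110 1101-0
Round 2: --0001 -0-001 0011--
PIs = {--0001, -0-001, -01010, -01100, -11000, -11011, -11110, 0-1101, 0-1110, 0000-1, 001-01, 001-10, 0011--, 010010, 010111, 1-0110, 1-1000, 101-00, 1010-0, 10100-, 11-110, 1101-0}
Coverage chart:
  m1: --0001,-0-001,0000-1
  m3: 0000-1 ←essential
  m9: -0-001,001-01
  m10: -01010,001-10
  m12: -01100,0011--
  m13: 0-1101,001-01,0011--
  m14: 0-1110,001-10,0011--
  m15: 0011-- ←essential
  m17: --0001 ←essential
  m18: 010010 ←essential
  m23: 010111 ←essential
  m24: -11000 ←essential
  m27: -11011 ←essential
  m29: 0-1101 ←essential
  m30: -11110,0-1110
  m33: --0001,-0-001
  m38: 1-0110 ←essential
  m40: 1-1000,101-00,1010-0,10100-
  m41: -0-001,10100-
  m42: -01010,1010-0
  m44: -01100,101-00
  m49: --0001 ←essential
  m52: 1101-0 ←essential
  m54: 1-0110,11-110,1101-0
  m56: -11000,1-1000
  m59: -11011 ←essential
  m62: -11110,11-110
Essential: --0001, -11000, -11011, 0-1101, 0000-1, 0011--, 010010, 010111, 1-0110, 1101-0

10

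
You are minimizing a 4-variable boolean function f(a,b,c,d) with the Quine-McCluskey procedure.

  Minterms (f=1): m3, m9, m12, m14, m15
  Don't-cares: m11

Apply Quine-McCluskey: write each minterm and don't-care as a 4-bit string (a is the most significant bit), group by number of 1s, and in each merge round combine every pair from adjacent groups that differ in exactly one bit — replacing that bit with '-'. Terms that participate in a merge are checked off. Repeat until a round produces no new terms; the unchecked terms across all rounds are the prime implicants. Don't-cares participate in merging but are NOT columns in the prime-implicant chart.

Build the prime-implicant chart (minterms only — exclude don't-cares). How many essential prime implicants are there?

Round 0: 0011✓ 1001✓ 1011✓ 1100✓ 1110✓ 1111✓
Round 1: -011 1-11 10-1 11-0 111-
PIs = {-011, 1-11, 10-1, 11-0, 111-}
Coverage chart:
  m3: -011 ←essential
  m9: 10-1 ←essential
  m12: 11-0 ←essential
  m14: 11-0,111-
  m15: 1-11,111-
Essential: -011, 10-1, 11-0

3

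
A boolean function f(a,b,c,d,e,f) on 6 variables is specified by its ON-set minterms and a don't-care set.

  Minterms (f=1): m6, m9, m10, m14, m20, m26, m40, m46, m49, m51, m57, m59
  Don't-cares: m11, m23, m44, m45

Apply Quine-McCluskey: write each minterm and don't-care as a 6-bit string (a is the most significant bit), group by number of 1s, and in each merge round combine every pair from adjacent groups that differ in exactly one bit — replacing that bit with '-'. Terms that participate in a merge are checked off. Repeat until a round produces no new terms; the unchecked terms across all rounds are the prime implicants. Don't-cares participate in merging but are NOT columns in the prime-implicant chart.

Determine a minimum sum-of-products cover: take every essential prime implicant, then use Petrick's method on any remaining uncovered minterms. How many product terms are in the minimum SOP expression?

7

Round 0: 000110✓ 001001✓ 001010✓ 001011✓ 001110✓ 010100 010111 011010✓ 101000✓ 101100✓ 101101✓ 101110✓ 110001✓ 110011✓ 111001✓ 111011✓
Round 1: -01110 0-1010 00-110 001-10 0010-1 00101- 101-00 1011-0 10110- 11-001✓ 11-011✓ 1100-1✓ 1110-1✓
Round 2: 11-0-1
PIs = {-01110, 0-1010, 00-110, 001-10, 0010-1, 00101-, 010100, 010111, 101-00, 1011-0, 10110-, 11-0-1}
Coverage chart:
  m6: 00-110 ←essential
  m9: 0010-1 ←essential
  m10: 0-1010,001-10,00101-
  m14: -01110,00-110,001-10
  m20: 010100 ←essential
  m26: 0-1010 ←essential
  m40: 101-00 ←essential
  m46: -01110,1011-0
  m49: 11-0-1 ←essential
  m51: 11-0-1 ←essential
  m57: 11-0-1 ←essential
  m59: 11-0-1 ←essential
Essential: 0-1010, 00-110, 0010-1, 010100, 101-00, 11-0-1
Petrick residual → -01110
Min cover (7 terms): b'cdef' + a'cd'ef' + a'b'def' + a'b'cd'f + a'bc'de'f' + ab'ce'f' + abd'f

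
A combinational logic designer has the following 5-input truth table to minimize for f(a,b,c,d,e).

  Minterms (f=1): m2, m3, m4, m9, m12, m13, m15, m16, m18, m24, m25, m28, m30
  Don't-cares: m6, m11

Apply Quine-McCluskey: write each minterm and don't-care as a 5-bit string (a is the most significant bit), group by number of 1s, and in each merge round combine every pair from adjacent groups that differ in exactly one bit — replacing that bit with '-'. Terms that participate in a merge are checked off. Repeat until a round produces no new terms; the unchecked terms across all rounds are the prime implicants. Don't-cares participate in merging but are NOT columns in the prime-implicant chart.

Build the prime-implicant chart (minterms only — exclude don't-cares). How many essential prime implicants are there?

[col 0] 00010*, 00011*, 00100*, 00110*, 01001*, 01011*, 01100*, 01101*, 01111*, 10000*, 10010*, 11000*, 11001*, 11100*, 11110*
[col 1] -0010, -1001, -1100, 0-011, 0-100, 00-10, 0001-, 001-0, 01-01*, 01-11*, 010-1*, 011-1*, 0110-, 1-000, 100-0, 11-00, 1100-, 111-0
[col 2] 01--1
Prime implicants: -0010, -1001, -1100, 0-011, 0-100, 00-10, 0001-, 001-0, 01--1, 0110-, 1-000, 100-0, 11-00, 1100-, 111-0
PI chart (minterm → PIs covering it):
  2 | -0010,00-10,0001-
  3 | 0-011,0001-
  4 | 0-100,001-0
  9 | -1001,01--1
  12 | -1100,0-100,0110-
  13 | 01--1,0110-
  15 | 01--1  (sole → essential)
  16 | 1-000,100-0
  18 | -0010,100-0
  24 | 1-000,11-00,1100-
  25 | -1001,1100-
  28 | -1100,11-00,111-0
  30 | 111-0  (sole → essential)
Essential prime implicants: 01--1, 111-0

2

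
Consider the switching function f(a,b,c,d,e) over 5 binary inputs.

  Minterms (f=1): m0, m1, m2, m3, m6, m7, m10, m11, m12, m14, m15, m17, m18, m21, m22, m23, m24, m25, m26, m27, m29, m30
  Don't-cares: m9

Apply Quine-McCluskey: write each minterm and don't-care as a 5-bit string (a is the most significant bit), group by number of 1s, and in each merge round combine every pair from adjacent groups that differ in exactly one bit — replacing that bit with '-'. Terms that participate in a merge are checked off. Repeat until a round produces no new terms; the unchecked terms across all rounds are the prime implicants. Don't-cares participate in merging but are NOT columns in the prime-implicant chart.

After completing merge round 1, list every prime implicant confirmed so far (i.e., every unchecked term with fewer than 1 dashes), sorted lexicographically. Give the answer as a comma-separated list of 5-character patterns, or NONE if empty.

NONE

size-2^0 implicants → 00000(✓)  00001(✓)  00010(✓)  00011(✓)  00110(✓)  00111(✓)  01001(✓)  01010(✓)  01011(✓)  01100(✓)  01110(✓)  01111(✓)  10001(✓)  10010(✓)  10101(✓)  10110(✓)  10111(✓)  11000(✓)  11001(✓)  11010(✓)  11011(✓)  11101(✓)  11110(✓)
size-2^1 implicants → -0001(✓)  -0010(✓)  -0110(✓)  -0111(✓)  -1001(✓)  -1010(✓)  -1011(✓)  -1110(✓)  0-001(✓)  0-010(✓)  0-011(✓)  0-110(✓)  0-111(✓)  00-10(✓)  00-11(✓)  000-0(✓)  000-1(✓)  0000-(✓)  0001-(✓)  0011-(✓)  01-10(✓)  01-11(✓)  010-1(✓)  0101-(✓)  011-0  0111-(✓)  1-001(✓)  1-010(✓)  1-101(✓)  1-110(✓)  10-01(✓)  10-10(✓)  101-1  1011-(✓)  11-01(✓)  11-10(✓)  110-0(✓)  110-1(✓)  1100-(✓)  1101-(✓)
size-2^2 implicants → --001  --010(✓)  --110(✓)  -0-10(✓)  -011-  -1-10(✓)  -10-1  -101-  0--10(✓)  0--11(✓)  0-0-1  0-01-(✓)  0-11-(✓)  00-1-(✓)  000--  01-1-(✓)  1--01  1--10(✓)  110--
size-2^3 implicants → ---10  0--1-
Unchecked terms (primes): ---10, --001, -011-, -10-1, -101-, 0--1-, 0-0-1, 000--, 011-0, 1--01, 101-1, 110--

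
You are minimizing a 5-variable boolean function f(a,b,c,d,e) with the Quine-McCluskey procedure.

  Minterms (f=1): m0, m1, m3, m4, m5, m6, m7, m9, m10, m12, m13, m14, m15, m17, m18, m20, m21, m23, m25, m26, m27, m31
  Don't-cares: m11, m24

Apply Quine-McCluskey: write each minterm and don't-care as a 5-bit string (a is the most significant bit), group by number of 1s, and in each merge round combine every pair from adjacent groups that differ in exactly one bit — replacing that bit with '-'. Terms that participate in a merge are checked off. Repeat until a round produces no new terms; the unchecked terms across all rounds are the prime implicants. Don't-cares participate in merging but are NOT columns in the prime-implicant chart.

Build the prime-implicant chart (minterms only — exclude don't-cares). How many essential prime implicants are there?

Round 0: 00000✓ 00001✓ 00011✓ 00100✓ 00101✓ 00110✓ 00111✓ 01001✓ 01010✓ 01011✓ 01100✓ 01101✓ 01110✓ 01111✓ 10001✓ 10010✓ 10100✓ 10101✓ 10111✓ 11000✓ 11001✓ 11010✓ 11011✓ 11111✓
Round 1: -0001✓ -0100✓ -0101✓ -0111✓ -1001✓ -1010✓ -1011✓ -1111✓ 0-001✓ 0-011✓ 0-100✓ 0-101✓ 0-110✓ 0-111✓ 00-00✓ 00-01✓ 00-11✓ 000-1✓ 0000-✓ 001-0✓ 001-1✓ 0010-✓ 0011-✓ 01-01✓ 01-10✓ 01-11✓ 010-1✓ 0101-✓ 011-0✓ 011-1✓ 0110-✓ 0111-✓ 1-001✓ 1-010 1-111✓ 10-01✓ 101-1✓ 1010-✓ 11-11✓ 110-0✓ 110-1✓ 1100-✓ 1101-✓
Round 2: --001 --111 -0-01 -01-1 -010- -1-11 -10-1 -101- 0--01✓ 0--11✓ 0-0-1✓ 0-1-0✓ 0-1-1✓ 0-10-✓ 0-11-✓ 00--1✓ 00-0- 001--✓ 01--1✓ 01-1- 011--✓ 110--
Round 3: 0---1 0-1--
PIs = {--001, --111, -0-01, -01-1, -010-, -1-11, -10-1, -101-, 0---1, 0-1--, 00-0-, 01-1-, 1-010, 110--}
Coverage chart:
  m0: 00-0- ←essential
  m1: --001,-0-01,0---1,00-0-
  m3: 0---1 ←essential
  m4: -010-,0-1--,00-0-
  m5: -0-01,-01-1,-010-,0---1,0-1--,00-0-
  m6: 0-1-- ←essential
  m7: --111,-01-1,0---1,0-1--
  m9: --001,-10-1,0---1
  m10: -101-,01-1-
  m12: 0-1-- ←essential
  m13: 0---1,0-1--
  m14: 0-1--,01-1-
  m15: --111,-1-11,0---1,0-1--,01-1-
  m17: --001,-0-01
  m18: 1-010 ←essential
  m20: -010- ←essential
  m21: -0-01,-01-1,-010-
  m23: --111,-01-1
  m25: --001,-10-1,110--
  m26: -101-,1-010,110--
  m27: -1-11,-10-1,-101-,110--
  m31: --111,-1-11
Essential: -010-, 0---1, 0-1--, 00-0-, 1-010

5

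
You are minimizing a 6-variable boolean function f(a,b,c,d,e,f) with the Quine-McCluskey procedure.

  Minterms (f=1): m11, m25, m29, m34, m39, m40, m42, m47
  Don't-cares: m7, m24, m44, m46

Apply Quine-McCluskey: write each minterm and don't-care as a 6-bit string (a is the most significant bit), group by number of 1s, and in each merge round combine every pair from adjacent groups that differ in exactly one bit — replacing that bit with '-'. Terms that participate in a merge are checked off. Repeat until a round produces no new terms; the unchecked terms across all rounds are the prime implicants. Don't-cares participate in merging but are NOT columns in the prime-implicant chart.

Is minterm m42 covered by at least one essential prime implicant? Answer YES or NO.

[col 0] 000111*, 001011, 011000*, 011001*, 011101*, 100010*, 100111*, 101000*, 101010*, 101100*, 101110*, 101111*
[col 1] -00111, 011-01, 01100-, 10-010, 10-111, 101-00*, 101-10*, 1010-0*, 1011-0*, 10111-
[col 2] 101--0
Prime implicants: -00111, 001011, 011-01, 01100-, 10-010, 10-111, 101--0, 10111-
PI chart (minterm → PIs covering it):
  11 | 001011  (sole → essential)
  25 | 011-01,01100-
  29 | 011-01  (sole → essential)
  34 | 10-010  (sole → essential)
  39 | -00111,10-111
  40 | 101--0  (sole → essential)
  42 | 10-010,101--0
  47 | 10-111,10111-
Essential prime implicants: 001011, 011-01, 10-010, 101--0

YES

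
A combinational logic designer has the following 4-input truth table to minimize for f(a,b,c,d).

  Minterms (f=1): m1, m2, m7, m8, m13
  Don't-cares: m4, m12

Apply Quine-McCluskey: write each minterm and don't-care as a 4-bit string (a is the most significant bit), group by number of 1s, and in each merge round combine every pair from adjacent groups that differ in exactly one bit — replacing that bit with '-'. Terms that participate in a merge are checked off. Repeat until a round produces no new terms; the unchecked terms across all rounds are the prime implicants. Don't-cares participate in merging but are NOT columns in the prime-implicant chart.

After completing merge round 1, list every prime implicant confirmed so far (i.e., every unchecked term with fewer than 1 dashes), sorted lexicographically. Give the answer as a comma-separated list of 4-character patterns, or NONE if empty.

0001, 0010, 0111

size-2^0 implicants → 0001  0010  0100(✓)  0111  1000(✓)  1100(✓)  1101(✓)
size-2^1 implicants → -100  1-00  110-
Unchecked terms (primes): -100, 0001, 0010, 0111, 1-00, 110-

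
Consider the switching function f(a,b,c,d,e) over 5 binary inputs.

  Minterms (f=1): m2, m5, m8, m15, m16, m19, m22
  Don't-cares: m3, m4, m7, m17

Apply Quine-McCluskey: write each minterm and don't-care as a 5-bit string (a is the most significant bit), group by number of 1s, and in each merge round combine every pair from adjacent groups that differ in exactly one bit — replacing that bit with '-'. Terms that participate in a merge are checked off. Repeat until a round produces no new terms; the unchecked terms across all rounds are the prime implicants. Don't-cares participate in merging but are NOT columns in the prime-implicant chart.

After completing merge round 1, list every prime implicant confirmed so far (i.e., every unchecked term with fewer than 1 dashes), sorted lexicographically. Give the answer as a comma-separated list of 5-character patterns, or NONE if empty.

01000, 10110

Round 0: 00010✓ 00011✓ 00100✓ 00101✓ 00111✓ 01000 01111✓ 10000✓ 10001✓ 10011✓ 10110
Round 1: -0011 0-111 00-11 0001- 001-1 0010- 100-1 1000-
PIs = {-0011, 0-111, 00-11, 0001-, 001-1, 0010-, 01000, 100-1, 1000-, 10110}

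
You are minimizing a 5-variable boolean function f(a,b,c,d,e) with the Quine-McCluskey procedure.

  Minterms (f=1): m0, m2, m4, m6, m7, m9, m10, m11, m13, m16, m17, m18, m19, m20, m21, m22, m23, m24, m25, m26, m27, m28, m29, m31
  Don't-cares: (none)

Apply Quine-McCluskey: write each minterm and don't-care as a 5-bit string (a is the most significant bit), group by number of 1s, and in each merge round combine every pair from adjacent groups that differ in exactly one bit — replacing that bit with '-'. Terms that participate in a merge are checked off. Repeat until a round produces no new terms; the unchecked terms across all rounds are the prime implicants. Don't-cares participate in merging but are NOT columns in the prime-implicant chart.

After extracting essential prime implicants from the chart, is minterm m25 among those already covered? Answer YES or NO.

Round 0: 00000✓ 00010✓ 00100✓ 00110✓ 00111✓ 01001✓ 01010✓ 01011✓ 01101✓ 10000✓ 10001✓ 10010✓ 10011✓ 10100✓ 10101✓ 10110✓ 10111✓ 11000✓ 11001✓ 11010✓ 11011✓ 11100✓ 11101✓ 11111✓
Round 1: -0000✓ -0010✓ -0100✓ -0110✓ -0111✓ -1001✓ -1010✓ -1011✓ -1101✓ 0-010✓ 00-00✓ 00-10✓ 000-0✓ 001-0✓ 0011-✓ 01-01✓ 010-1✓ 0101-✓ 1-000✓ 1-001✓ 1-010✓ 1-011✓ 1-100✓ 1-101✓ 1-111✓ 10-00✓ 10-01✓ 10-10✓ 10-11✓ 100-0✓ 100-1✓ 1000-✓ 1001-✓ 101-0✓ 101-1✓ 1010-✓ 1011-✓ 11-00✓ 11-01✓ 11-11✓ 110-0✓ 110-1✓ 1100-✓ 1101-✓ 111-1✓ 1110-✓
Round 2: --010 -0-00✓ -0-10✓ -00-0✓ -01-0✓ -011- -1-01 -10-1 -101- 00--0✓ 1--00✓ 1--01✓ 1--11✓ 1-0-0✓ 1-0-1✓ 1-00-✓ 1-01-✓ 1-1-1✓ 1-10-✓ 10--0✓ 10--1✓ 10-0-✓ 10-1-✓ 100--✓ 101--✓ 11--1✓ 11-0-✓ 110--✓
Round 3: -0--0 1---1 1--0- 1-0-- 10---
PIs = {--010, -0--0, -011-, -1-01, -10-1, -101-, 1---1, 1--0-, 1-0--, 10---}
Coverage chart:
  m0: -0--0 ←essential
  m2: --010,-0--0
  m4: -0--0 ←essential
  m6: -0--0,-011-
  m7: -011- ←essential
  m9: -1-01,-10-1
  m10: --010,-101-
  m11: -10-1,-101-
  m13: -1-01 ←essential
  m16: -0--0,1--0-,1-0--,10---
  m17: 1---1,1--0-,1-0--,10---
  m18: --010,-0--0,1-0--,10---
  m19: 1---1,1-0--,10---
  m20: -0--0,1--0-,10---
  m21: 1---1,1--0-,10---
  m22: -0--0,-011-,10---
  m23: -011-,1---1,10---
  m24: 1--0-,1-0--
  m25: -1-01,-10-1,1---1,1--0-,1-0--
  m26: --010,-101-,1-0--
  m27: -10-1,-101-,1---1,1-0--
  m28: 1--0- ←essential
  m29: -1-01,1---1,1--0-
  m31: 1---1 ←essential
Essential: -0--0, -011-, -1-01, 1---1, 1--0-

YES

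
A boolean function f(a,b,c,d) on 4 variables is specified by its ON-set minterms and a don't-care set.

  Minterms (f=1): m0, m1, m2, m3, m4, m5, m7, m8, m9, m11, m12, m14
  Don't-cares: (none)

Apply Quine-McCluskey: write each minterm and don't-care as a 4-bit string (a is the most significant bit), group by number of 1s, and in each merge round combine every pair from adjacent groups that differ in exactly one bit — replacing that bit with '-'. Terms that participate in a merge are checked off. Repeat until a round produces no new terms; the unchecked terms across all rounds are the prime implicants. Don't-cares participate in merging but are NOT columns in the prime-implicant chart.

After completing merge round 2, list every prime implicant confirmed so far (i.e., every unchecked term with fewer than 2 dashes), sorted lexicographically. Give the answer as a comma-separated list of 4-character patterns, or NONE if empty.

size-2^0 implicants → 0000(✓)  0001(✓)  0010(✓)  0011(✓)  0100(✓)  0101(✓)  0111(✓)  1000(✓)  1001(✓)  1011(✓)  1100(✓)  1110(✓)
size-2^1 implicants → -000(✓)  -001(✓)  -011(✓)  -100(✓)  0-00(✓)  0-01(✓)  0-11(✓)  00-0(✓)  00-1(✓)  000-(✓)  001-(✓)  01-1(✓)  010-(✓)  1-00(✓)  10-1(✓)  100-(✓)  11-0
size-2^2 implicants → --00  -0-1  -00-  0--1  0-0-  00--
Unchecked terms (primes): --00, -0-1, -00-, 0--1, 0-0-, 00--, 11-0

11-0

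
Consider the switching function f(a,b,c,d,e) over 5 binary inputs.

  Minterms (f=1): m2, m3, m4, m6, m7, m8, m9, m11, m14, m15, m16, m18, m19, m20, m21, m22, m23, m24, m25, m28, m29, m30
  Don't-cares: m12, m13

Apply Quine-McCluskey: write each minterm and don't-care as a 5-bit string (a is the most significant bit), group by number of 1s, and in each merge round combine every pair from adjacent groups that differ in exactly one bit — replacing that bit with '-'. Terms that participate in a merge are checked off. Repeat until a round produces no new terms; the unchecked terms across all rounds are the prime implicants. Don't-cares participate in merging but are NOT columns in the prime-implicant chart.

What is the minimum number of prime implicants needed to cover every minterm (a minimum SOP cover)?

Round 0: 00010✓ 00011✓ 00100✓ 00110✓ 00111✓ 01000✓ 01001✓ 01011✓ 01100✓ 01101✓ 01110✓ 01111✓ 10000✓ 10010✓ 10011✓ 10100✓ 10101✓ 10110✓ 10111✓ 11000✓ 11001✓ 11100✓ 11101✓ 11110✓
Round 1: -0010✓ -0011✓ -0100✓ -0110✓ -0111✓ -1000✓ -1001✓ -1100✓ -1101✓ -1110✓ 0-011✓ 0-100✓ 0-110✓ 0-111✓ 00-10✓ 00-11✓ 0001-✓ 001-0✓ 0011-✓ 01-00✓ 01-01✓ 01-11✓ 010-1✓ 0100-✓ 011-0✓ 011-1✓ 0110-✓ 0111-✓ 1-000✓ 1-100✓ 1-101✓ 1-110✓ 10-00✓ 10-10✓ 10-11✓ 100-0✓ 1001-✓ 101-0✓ 101-1✓ 1010-✓ 1011-✓ 11-00✓ 11-01✓ 1100-✓ 111-0✓ 1110-✓
Round 2: --100✓ --110✓ -0-10✓ -0-11✓ -001-✓ -01-0✓ -011-✓ -1-00✓ -1-01✓ -100-✓ -11-0✓ -110-✓ 0--11 0-1-0✓ 0-11- 00-1-✓ 01--1 01-0-✓ 011-- 1--00 1-1-0✓ 1-10- 10--0 10-1-✓ 101-- 11-0-✓
Round 3: --1-0 -0-1- -1-0-
PIs = {--1-0, -0-1-, -1-0-, 0--11, 0-11-, 01--1, 011--, 1--00, 1-10-, 10--0, 101--}
Coverage chart:
  m2: -0-1- ←essential
  m3: -0-1-,0--11
  m4: --1-0 ←essential
  m6: --1-0,-0-1-,0-11-
  m7: -0-1-,0--11,0-11-
  m8: -1-0- ←essential
  m9: -1-0-,01--1
  m11: 0--11,01--1
  m14: --1-0,0-11-,011--
  m15: 0--11,0-11-,01--1,011--
  m16: 1--00,10--0
  m18: -0-1-,10--0
  m19: -0-1- ←essential
  m20: --1-0,1--00,1-10-,10--0,101--
  m21: 1-10-,101--
  m22: --1-0,-0-1-,10--0,101--
  m23: -0-1-,101--
  m24: -1-0-,1--00
  m25: -1-0- ←essential
  m28: --1-0,-1-0-,1--00,1-10-
  m29: -1-0-,1-10-
  m30: --1-0 ←essential
Essential: --1-0, -0-1-, -1-0-
Petrick residual → 0--11, 1--00, 1-10-
Min cover (6 terms): ce' + b'd + bd' + a'de + ad'e' + acd'

6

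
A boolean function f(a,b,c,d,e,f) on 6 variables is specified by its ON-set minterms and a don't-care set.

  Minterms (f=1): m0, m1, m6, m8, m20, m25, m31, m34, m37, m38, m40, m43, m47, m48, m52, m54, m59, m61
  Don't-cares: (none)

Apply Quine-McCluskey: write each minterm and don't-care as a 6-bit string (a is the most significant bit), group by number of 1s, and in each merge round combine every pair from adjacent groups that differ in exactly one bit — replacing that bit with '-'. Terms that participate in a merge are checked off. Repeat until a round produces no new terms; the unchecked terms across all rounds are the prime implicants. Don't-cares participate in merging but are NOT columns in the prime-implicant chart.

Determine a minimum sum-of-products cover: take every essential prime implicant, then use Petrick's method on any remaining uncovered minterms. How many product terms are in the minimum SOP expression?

13

size-2^0 implicants → 000000(✓)  000001(✓)  000110(✓)  001000(✓)  010100(✓)  011001  011111  100010(✓)  100101  100110(✓)  101000(✓)  101011(✓)  101111(✓)  110000(✓)  110100(✓)  110110(✓)  111011(✓)  111101
size-2^1 implicants → -00110  -01000  -10100  00-000  00000-  1-0110  1-1011  100-10  101-11  110-00  1101-0
Unchecked terms (primes): -00110, -01000, -10100, 00-000, 00000-, 011001, 011111, 1-0110, 1-1011, 100-10, 100101, 101-11, 110-00, 1101-0, 111101
Minterm coverage:
  m0 ⊆ 00-000,00000-
  m1 ⊆ 00000- [E]
  m6 ⊆ -00110 [E]
  m8 ⊆ -01000,00-000
  m20 ⊆ -10100 [E]
  m25 ⊆ 011001 [E]
  m31 ⊆ 011111 [E]
  m34 ⊆ 100-10 [E]
  m37 ⊆ 100101 [E]
  m38 ⊆ -00110,1-0110,100-10
  m40 ⊆ -01000 [E]
  m43 ⊆ 1-1011,101-11
  m47 ⊆ 101-11 [E]
  m48 ⊆ 110-00 [E]
  m52 ⊆ -10100,110-00,1101-0
  m54 ⊆ 1-0110,1101-0
  m59 ⊆ 1-1011 [E]
  m61 ⊆ 111101 [E]
E = {-00110, -01000, -10100, 00000-, 011001, 011111, 1-1011, 100-10, 100101, 101-11, 110-00, 111101}
Petrick residual → 1-0110
Cover = b'c'def' + b'cd'e'f' + bc'de'f' + a'b'c'd'e' + a'bcd'e'f + a'bcdef + ac'def' + acd'ef + ab'c'ef' + ab'c'de'f + ab'cef + abc'e'f' + abcde'f  |cover|=13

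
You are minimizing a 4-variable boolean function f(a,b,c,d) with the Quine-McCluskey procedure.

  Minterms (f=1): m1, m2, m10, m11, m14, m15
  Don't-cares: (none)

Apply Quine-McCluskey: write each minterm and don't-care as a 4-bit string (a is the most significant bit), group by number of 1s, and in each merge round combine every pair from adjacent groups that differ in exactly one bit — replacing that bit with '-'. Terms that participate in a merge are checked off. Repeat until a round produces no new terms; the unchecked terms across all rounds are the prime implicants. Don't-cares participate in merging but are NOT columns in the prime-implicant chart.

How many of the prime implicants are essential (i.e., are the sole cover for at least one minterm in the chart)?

3

[col 0] 0001, 0010*, 1010*, 1011*, 1110*, 1111*
[col 1] -010, 1-10*, 1-11*, 101-*, 111-*
[col 2] 1-1-
Prime implicants: -010, 0001, 1-1-
PI chart (minterm → PIs covering it):
  1 | 0001  (sole → essential)
  2 | -010  (sole → essential)
  10 | -010,1-1-
  11 | 1-1-  (sole → essential)
  14 | 1-1-  (sole → essential)
  15 | 1-1-  (sole → essential)
Essential prime implicants: -010, 0001, 1-1-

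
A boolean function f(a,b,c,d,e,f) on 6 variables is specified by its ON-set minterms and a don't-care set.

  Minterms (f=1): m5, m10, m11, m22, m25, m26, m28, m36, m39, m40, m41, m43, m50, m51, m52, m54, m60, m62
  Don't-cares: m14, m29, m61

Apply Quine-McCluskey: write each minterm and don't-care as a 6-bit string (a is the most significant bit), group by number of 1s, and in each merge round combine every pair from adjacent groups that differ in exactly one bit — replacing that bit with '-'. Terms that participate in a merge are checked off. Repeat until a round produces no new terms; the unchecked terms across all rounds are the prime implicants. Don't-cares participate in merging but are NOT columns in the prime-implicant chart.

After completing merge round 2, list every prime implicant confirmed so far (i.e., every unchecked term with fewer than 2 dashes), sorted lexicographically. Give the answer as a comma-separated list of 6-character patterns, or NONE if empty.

-01011, -10110, 0-1010, 000101, 001-10, 00101-, 011-01, 1-0100, 100111, 1010-1, 10100-, 110-10, 11001-

[col 0] 000101, 001010*, 001011*, 001110*, 010110*, 011001*, 011010*, 011100*, 011101*, 100100*, 100111, 101000*, 101001*, 101011*, 110010*, 110011*, 110100*, 110110*, 111100*, 111101*, 111110*
[col 1] -01011, -10110, -11100*, -11101*, 0-1010, 001-10, 00101-, 011-01, 01110-*, 1-0100, 1010-1, 10100-, 11-100*, 11-110*, 110-10, 11001-, 1101-0*, 1111-0*, 11110-*
[col 2] -1110-, 11-1-0
Prime implicants: -01011, -10110, -1110-, 0-1010, 000101, 001-10, 00101-, 011-01, 1-0100, 100111, 1010-1, 10100-, 11-1-0, 110-10, 11001-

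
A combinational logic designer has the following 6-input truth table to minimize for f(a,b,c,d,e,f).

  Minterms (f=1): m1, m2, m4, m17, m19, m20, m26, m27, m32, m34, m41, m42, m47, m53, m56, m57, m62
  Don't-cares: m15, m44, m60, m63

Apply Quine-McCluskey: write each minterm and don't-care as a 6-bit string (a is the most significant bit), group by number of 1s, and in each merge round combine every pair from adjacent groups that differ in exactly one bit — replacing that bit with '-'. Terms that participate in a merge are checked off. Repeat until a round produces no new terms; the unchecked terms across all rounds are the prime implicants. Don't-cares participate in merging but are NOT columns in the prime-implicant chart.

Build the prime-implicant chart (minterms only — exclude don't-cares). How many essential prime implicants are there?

8

Round 0: 000001✓ 000010✓ 000100✓ 001111✓ 010001✓ 010011✓ 010100✓ 011010✓ 011011✓ 100000✓ 100010✓ 101001✓ 101010✓ 101100✓ 101111✓ 110101 111000✓ 111001✓ 111100✓ 111110✓ 111111✓
Round 1: -00010 -01111 0-0001 0-0100 01-011 0100-1 01101- 1-1001 1-1100 1-1111 10-010 1000-0 111-00 11100- 1111-0 11111-
PIs = {-00010, -01111, 0-0001, 0-0100, 01-011, 0100-1, 01101-, 1-1001, 1-1100, 1-1111, 10-010, 1000-0, 110101, 111-00, 11100-, 1111-0, 11111-}
Coverage chart:
  m1: 0-0001 ←essential
  m2: -00010 ←essential
  m4: 0-0100 ←essential
  m17: 0-0001,0100-1
  m19: 01-011,0100-1
  m20: 0-0100 ←essential
  m26: 01101- ←essential
  m27: 01-011,01101-
  m32: 1000-0 ←essential
  m34: -00010,10-010,1000-0
  m41: 1-1001 ←essential
  m42: 10-010 ←essential
  m47: -01111,1-1111
  m53: 110101 ←essential
  m56: 111-00,11100-
  m57: 1-1001,11100-
  m62: 1111-0,11111-
Essential: -00010, 0-0001, 0-0100, 01101-, 1-1001, 10-010, 1000-0, 110101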